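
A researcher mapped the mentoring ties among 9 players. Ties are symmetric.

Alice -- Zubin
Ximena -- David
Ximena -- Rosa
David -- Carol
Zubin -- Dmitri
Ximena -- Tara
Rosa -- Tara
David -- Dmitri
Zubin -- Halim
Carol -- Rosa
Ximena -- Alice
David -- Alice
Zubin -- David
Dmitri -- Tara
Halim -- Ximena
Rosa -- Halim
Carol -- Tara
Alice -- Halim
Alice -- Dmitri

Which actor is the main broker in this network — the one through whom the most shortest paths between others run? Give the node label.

David

Unnormalized betweenness of each node: Alice:3/2, Carol:5/6, David:7/2, Dmitri:11/6, Halim:11/6, Rosa:11/6, Tara:13/6, Ximena:8/3, Zubin:5/6.
David has the largest value, 7/2, making it the main broker — the node through which the most shortest paths run.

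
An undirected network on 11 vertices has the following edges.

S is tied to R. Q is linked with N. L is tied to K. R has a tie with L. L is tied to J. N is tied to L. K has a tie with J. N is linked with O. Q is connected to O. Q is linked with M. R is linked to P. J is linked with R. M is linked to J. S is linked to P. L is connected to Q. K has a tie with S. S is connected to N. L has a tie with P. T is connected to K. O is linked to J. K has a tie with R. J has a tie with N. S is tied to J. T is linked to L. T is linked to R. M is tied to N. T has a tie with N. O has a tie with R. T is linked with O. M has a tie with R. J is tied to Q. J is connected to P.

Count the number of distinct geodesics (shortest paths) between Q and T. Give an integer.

3

The shortest distance is 2. The length-2 paths are: Q–O–T; Q–L–T; Q–N–T.
That gives 3 distinct shortest paths.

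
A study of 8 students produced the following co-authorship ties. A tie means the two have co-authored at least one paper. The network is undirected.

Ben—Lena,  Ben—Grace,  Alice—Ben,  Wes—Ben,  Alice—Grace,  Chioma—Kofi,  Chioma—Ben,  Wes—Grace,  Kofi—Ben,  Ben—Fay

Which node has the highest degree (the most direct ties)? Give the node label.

Ben

Degrees — Alice:2, Ben:7, Chioma:2, Fay:1, Grace:3, Kofi:2, Lena:1, Wes:2.
The maximum is 7, attained only by Ben.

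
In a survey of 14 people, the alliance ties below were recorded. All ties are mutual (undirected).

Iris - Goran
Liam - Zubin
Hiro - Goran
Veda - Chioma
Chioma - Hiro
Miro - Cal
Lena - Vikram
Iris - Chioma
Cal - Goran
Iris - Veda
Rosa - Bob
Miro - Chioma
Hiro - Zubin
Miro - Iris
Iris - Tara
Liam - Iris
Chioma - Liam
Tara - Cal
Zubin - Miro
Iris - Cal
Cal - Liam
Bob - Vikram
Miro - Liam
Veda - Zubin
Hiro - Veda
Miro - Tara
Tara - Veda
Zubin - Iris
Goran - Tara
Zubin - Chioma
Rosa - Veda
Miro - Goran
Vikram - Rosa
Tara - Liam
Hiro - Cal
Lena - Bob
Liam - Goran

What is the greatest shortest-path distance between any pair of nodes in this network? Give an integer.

5

Eccentricity of each node (its greatest distance to any other): Bob:4, Cal:5, Chioma:4, Goran:5, Hiro:4, Iris:4, Lena:5, Liam:5, Miro:5, Rosa:3, Tara:4, Veda:3, Vikram:4, Zubin:4.
The maximum eccentricity is 5, realized for instance by the pair Miro–Lena via Miro – Zubin – Veda – Rosa – Vikram – Lena. So the diameter is 5.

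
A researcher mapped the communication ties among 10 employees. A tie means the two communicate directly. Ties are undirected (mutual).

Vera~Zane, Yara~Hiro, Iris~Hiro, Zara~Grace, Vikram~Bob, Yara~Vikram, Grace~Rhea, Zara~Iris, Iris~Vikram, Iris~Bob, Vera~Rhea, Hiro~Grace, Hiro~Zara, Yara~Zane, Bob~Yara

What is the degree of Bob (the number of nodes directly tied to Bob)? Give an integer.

3

Bob is directly tied to Iris, Vikram, and Yara. That is 3 neighbors, so the degree of Bob is 3.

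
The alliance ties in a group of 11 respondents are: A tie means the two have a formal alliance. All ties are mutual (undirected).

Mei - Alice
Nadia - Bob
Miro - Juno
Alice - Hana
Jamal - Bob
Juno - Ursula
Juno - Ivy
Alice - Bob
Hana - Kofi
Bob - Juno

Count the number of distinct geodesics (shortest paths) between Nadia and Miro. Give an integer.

1

The shortest distance is 3, and the only length-3 path is Nadia–Bob–Juno–Miro. So there is exactly 1 shortest path.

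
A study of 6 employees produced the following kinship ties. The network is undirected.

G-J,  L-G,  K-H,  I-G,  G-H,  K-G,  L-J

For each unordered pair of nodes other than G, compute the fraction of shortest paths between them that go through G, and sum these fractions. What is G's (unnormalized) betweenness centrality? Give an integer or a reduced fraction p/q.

8

Pairs whose geodesics pass through G — L–I: 1; L–K: 1; L–H: 1; I–K: 1; I–J: 1; I–H: 1; K–J: 1; J–H: 1.
All other pairs contribute 0.
Summing the contributions gives betweenness(G) = 8.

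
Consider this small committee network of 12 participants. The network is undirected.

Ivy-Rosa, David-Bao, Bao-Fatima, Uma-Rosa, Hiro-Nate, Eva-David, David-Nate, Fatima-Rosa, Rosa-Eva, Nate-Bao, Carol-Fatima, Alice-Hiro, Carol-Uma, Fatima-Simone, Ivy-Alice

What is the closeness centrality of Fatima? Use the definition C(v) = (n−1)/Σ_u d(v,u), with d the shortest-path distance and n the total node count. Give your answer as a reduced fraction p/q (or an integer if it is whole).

Distances from Fatima: Alice:3, Bao:1, Carol:1, David:2, Eva:2, Hiro:3, Ivy:2, Nate:2, Rosa:1, Simone:1, Uma:2. Sum = 20.
n = 12, so closeness = 11/20.

11/20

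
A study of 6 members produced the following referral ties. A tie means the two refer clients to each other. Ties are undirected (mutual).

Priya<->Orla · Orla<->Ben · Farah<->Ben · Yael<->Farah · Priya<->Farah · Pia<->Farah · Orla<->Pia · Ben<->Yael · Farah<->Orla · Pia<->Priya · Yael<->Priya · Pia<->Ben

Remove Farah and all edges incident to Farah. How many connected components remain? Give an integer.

Farah's neighbors (Ben, Orla, Pia, Priya, and Yael) remain reachable from one another through other ties, so the rest of the network stays in one piece.

1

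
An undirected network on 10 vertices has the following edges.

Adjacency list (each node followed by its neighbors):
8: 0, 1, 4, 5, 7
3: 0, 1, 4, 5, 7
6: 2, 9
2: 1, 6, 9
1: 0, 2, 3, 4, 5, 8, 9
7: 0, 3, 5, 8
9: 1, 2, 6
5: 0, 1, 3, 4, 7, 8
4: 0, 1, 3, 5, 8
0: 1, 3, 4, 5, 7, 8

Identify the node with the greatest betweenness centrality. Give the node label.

Unnormalized betweenness of each node: 0:29/20, 1:91/5, 2:7/2, 3:5/4, 4:1/5, 5:29/20, 6:0, 7:1/5, 8:5/4, 9:7/2.
1 has the largest value, 91/5, making it the main broker — the node through which the most shortest paths run.

1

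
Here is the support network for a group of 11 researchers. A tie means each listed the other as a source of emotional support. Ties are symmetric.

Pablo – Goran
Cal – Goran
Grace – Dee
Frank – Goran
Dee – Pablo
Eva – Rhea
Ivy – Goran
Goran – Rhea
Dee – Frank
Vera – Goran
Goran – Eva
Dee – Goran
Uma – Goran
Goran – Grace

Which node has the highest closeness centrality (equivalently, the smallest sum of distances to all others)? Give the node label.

Farness (sum of distances to all others) for each node — Cal:19, Dee:16, Eva:18, Frank:18, Goran:10, Grace:18, Ivy:19, Pablo:18, Rhea:18, Uma:19, Vera:19.
The smallest farness is 10, for Goran, so Goran has the highest closeness.

Goran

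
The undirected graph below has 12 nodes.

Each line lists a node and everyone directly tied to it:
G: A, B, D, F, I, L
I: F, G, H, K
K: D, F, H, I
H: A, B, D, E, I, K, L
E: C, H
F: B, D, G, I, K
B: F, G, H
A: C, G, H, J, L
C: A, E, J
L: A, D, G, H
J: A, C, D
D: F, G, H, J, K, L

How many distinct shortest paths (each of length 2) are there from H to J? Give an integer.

The shortest distance is 2. The length-2 paths are: H–D–J; H–A–J.
That gives 2 distinct shortest paths.

2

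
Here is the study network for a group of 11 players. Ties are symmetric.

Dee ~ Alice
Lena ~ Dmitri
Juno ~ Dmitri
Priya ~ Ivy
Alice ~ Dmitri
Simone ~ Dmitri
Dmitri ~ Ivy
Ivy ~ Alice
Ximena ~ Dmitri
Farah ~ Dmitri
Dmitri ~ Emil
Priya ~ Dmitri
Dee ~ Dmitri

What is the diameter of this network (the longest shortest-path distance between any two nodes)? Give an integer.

2

Eccentricity of each node (its greatest distance to any other): Alice:2, Dee:2, Dmitri:1, Emil:2, Farah:2, Ivy:2, Juno:2, Lena:2, Priya:2, Simone:2, Ximena:2.
The maximum eccentricity is 2, realized for instance by the pair Lena–Emil via Lena – Dmitri – Emil. So the diameter is 2.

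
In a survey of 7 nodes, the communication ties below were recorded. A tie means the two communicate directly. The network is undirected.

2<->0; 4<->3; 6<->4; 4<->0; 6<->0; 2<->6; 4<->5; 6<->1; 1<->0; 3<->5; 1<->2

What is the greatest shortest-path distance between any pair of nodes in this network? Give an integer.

3

Eccentricity of each node (its greatest distance to any other): 0:2, 1:3, 2:3, 3:3, 4:2, 5:3, 6:2.
The maximum eccentricity is 3, realized for instance by the pair 3–2 via 3 – 4 – 0 – 2. So the diameter is 3.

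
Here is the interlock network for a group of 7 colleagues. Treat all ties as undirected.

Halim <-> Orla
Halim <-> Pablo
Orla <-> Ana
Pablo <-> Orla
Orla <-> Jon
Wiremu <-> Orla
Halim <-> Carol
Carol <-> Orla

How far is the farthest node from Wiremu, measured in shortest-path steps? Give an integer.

Distances from Wiremu: Ana:2, Carol:2, Halim:2, Jon:2, Orla:1, Pablo:2.
The largest is 2 (to Pablo, Halim, Carol, Jon, and Ana), so the eccentricity of Wiremu is 2.

2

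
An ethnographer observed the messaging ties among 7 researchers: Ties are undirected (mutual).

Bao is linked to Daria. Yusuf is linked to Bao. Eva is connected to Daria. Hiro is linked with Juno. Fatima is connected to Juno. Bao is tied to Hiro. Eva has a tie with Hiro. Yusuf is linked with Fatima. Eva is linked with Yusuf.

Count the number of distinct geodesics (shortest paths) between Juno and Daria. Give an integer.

2

The shortest distance is 3. The length-3 paths are: Juno–Hiro–Bao–Daria; Juno–Hiro–Eva–Daria.
That gives 2 distinct shortest paths.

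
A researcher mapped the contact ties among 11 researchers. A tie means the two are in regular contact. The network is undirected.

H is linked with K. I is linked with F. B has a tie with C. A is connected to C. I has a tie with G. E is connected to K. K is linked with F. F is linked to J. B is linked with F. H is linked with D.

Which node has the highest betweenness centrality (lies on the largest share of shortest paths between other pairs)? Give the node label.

Unnormalized betweenness of each node: A:0, B:16, C:9, D:0, E:0, F:35, G:0, H:9, I:9, J:0, K:23.
F has the largest value, 35, making it the main broker — the node through which the most shortest paths run.

F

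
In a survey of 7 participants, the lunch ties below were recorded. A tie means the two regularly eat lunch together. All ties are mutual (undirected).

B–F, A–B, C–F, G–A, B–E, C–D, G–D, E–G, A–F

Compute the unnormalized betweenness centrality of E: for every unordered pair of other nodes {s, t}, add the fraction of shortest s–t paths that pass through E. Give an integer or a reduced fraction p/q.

Pairs whose geodesics pass through E — B–G: 1/2; B–D: 1/3.
All other pairs contribute 0.
Summing the contributions gives betweenness(E) = 5/6.

5/6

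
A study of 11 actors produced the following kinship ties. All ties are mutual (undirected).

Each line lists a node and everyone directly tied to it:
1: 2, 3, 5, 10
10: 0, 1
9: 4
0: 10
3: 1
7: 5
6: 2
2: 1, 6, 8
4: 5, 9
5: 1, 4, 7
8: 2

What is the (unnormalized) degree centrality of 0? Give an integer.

0 is directly tied to 10. That is 1 neighbor, so the degree of 0 is 1.

1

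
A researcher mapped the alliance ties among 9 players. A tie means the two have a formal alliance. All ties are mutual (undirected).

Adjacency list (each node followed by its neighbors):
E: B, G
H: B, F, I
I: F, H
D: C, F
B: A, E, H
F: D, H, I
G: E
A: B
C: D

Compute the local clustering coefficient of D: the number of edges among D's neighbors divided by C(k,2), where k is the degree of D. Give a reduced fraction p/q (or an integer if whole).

0

D's neighbors: C and F (k = 2).
Possible neighbor pairs: C(2,2) = 1. Edges among them: none → e = 0.
Clustering(D) = 0/1.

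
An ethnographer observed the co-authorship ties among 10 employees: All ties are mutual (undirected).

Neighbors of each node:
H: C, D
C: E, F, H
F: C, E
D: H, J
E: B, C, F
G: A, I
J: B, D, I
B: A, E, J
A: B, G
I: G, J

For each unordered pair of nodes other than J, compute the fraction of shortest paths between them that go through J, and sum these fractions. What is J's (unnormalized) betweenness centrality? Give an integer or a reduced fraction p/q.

Pairs whose geodesics pass through J — C–I: 2/2; F–I: 1; E–I: 1; E–D: 1/2; B–I: 1; B–D: 1; B–H: 1/2; A–D: 1; A–H: 1/2; G–D: 1; G–H: 1; I–D: 1; I–H: 1.
All other pairs contribute 0.
Summing the contributions gives betweenness(J) = 23/2.

23/2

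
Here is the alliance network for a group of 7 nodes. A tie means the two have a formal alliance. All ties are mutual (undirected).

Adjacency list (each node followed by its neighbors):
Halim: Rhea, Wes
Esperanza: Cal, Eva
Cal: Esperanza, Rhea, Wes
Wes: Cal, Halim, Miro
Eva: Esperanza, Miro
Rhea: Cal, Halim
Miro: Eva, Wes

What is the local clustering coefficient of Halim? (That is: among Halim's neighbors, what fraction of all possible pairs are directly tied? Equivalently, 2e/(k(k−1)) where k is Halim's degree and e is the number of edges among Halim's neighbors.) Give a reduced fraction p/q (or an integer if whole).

0

Halim's neighbors: Rhea and Wes (k = 2).
Possible neighbor pairs: C(2,2) = 1. Edges among them: none → e = 0.
Clustering(Halim) = 0/1.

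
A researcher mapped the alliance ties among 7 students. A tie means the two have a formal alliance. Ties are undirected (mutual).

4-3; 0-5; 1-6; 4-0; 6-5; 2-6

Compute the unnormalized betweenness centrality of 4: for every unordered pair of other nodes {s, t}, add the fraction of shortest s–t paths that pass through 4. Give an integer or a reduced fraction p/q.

5

Pairs whose geodesics pass through 4 — 2–3: 1; 3–5: 1; 3–0: 1; 3–6: 1; 3–1: 1.
All other pairs contribute 0.
Summing the contributions gives betweenness(4) = 5.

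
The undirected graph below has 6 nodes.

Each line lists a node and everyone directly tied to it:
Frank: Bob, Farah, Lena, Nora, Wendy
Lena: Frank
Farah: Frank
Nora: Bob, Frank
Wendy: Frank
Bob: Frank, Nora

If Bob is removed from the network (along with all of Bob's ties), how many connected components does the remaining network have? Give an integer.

Bob's neighbors (Frank and Nora) remain reachable from one another through other ties, so the rest of the network stays in one piece.

1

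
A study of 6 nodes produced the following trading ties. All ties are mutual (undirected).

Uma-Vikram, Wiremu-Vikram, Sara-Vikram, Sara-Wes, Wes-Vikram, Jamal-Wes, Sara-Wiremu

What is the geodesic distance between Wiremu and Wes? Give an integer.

One shortest route is Wiremu – Sara – Wes, which uses 2 edges, and Wiremu and Wes are not directly tied, so nothing shorter exists. So d(Wiremu,Wes) = 2.

2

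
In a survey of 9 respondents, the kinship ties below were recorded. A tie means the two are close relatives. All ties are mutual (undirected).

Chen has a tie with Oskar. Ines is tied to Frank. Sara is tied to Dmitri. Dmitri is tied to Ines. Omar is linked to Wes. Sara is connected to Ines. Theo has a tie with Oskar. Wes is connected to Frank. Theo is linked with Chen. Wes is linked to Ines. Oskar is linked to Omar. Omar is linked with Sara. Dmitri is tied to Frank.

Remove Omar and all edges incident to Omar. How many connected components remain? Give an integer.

Without Omar, the remaining ties split the others into: {Dmitri, Frank, Ines, Sara, Wes}; {Chen, Oskar, Theo}.
That's 2 separate components.

2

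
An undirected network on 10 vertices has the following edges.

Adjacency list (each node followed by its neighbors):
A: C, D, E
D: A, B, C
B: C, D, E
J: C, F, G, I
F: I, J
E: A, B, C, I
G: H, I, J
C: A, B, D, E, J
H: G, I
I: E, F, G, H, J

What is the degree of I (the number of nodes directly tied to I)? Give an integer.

5

I is directly tied to E, F, G, H, and J. That is 5 neighbors, so the degree of I is 5.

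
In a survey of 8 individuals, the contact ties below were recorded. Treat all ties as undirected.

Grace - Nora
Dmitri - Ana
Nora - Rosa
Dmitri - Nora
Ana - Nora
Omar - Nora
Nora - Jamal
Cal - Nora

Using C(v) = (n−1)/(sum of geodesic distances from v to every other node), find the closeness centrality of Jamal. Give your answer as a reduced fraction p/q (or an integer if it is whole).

Distances from Jamal: Ana:2, Cal:2, Dmitri:2, Grace:2, Nora:1, Omar:2, Rosa:2. Sum = 13.
n = 8, so closeness = 7/13.

7/13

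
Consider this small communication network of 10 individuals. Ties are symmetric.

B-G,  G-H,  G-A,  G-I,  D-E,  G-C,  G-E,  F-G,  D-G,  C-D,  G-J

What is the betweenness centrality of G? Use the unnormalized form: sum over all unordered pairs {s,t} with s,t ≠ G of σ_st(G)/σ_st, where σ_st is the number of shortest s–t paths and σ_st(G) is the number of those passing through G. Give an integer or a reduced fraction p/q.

Pairs whose geodesics pass through G — C–A: 1; C–I: 1; C–F: 1; C–B: 1; C–J: 1; C–H: 1; C–E: 1/2; A–I: 1; A–F: 1; A–B: 1; A–D: 1; A–J: 1; A–H: 1; A–E: 1 … (+20 more pairs).
All other pairs contribute 0.
Summing the contributions gives betweenness(G) = 67/2.

67/2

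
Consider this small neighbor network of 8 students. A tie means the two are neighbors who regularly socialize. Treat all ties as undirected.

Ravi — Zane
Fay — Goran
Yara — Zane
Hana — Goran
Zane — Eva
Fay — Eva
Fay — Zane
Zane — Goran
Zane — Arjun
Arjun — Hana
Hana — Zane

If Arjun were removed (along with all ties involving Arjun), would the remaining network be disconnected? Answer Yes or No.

Even without Arjun, every remaining node can still reach every other (the residual graph is connected), so Arjun is not a cut vertex.

No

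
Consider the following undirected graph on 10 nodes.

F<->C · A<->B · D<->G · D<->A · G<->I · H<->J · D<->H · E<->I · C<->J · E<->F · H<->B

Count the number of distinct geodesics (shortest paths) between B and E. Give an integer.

3

The shortest distance is 5. The length-5 paths are: B–A–D–G–I–E; B–H–D–G–I–E; B–H–J–C–F–E.
That gives 3 distinct shortest paths.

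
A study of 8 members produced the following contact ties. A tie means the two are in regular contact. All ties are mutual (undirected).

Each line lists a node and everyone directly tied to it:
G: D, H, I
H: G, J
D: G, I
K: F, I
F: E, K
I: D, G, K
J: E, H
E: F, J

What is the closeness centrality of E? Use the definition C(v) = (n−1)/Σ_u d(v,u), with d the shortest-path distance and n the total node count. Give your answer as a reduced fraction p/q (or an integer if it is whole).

7/16

Distances from E: D:4, F:1, G:3, H:2, I:3, J:1, K:2. Sum = 16.
n = 8, so closeness = 7/16.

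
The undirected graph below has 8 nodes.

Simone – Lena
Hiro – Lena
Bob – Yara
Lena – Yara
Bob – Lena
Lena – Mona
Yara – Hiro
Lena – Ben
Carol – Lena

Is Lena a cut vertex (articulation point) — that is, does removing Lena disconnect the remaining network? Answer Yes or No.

Yes

Removing Lena leaves {Bob, Hiro, and Yara} with no path to {Simone}, so the network splits into 5 components. Lena is a cut vertex.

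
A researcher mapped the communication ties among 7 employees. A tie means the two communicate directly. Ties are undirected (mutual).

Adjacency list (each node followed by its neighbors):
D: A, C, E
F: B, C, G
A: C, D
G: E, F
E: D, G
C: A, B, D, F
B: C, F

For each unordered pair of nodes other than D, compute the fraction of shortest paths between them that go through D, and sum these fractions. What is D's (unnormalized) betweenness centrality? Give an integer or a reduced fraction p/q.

Pairs whose geodesics pass through D — G–A: 1/2; E–A: 1; E–C: 1; E–B: 1/2.
All other pairs contribute 0.
Summing the contributions gives betweenness(D) = 3.

3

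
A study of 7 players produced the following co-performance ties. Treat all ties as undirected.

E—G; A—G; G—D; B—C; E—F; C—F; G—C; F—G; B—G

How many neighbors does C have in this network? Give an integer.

3

C is directly tied to B, F, and G. That is 3 neighbors, so the degree of C is 3.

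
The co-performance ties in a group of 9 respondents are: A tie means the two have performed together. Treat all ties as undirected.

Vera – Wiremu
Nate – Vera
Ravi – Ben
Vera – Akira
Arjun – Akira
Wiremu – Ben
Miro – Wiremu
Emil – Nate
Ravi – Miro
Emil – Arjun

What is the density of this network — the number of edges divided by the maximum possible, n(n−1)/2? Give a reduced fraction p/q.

There are 10 edges and 9 nodes, so the maximum possible is C(9,2) = 36.
Density = 10/36 = 5/18.

5/18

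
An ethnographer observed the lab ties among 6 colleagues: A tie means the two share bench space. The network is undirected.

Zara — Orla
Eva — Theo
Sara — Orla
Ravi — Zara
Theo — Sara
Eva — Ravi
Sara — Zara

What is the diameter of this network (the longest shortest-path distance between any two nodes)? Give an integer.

Eccentricity of each node (its greatest distance to any other): Eva:3, Orla:3, Ravi:2, Sara:2, Theo:2, Zara:2.
The maximum eccentricity is 3, realized for instance by the pair Eva–Orla via Eva – Theo – Sara – Orla. So the diameter is 3.

3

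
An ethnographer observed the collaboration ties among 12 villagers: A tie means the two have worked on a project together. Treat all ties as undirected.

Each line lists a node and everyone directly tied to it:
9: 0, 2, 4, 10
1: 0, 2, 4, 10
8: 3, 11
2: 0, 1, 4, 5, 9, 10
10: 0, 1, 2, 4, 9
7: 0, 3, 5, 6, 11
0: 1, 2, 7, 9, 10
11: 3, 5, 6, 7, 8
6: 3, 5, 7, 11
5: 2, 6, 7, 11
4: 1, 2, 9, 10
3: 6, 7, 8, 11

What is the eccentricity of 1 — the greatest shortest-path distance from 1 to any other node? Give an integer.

4

Distances from 1: 0:1, 2:1, 3:3, 4:1, 5:2, 6:3, 7:2, 8:4, 9:2, 10:1, 11:3.
The largest is 4 (to 8), so the eccentricity of 1 is 4.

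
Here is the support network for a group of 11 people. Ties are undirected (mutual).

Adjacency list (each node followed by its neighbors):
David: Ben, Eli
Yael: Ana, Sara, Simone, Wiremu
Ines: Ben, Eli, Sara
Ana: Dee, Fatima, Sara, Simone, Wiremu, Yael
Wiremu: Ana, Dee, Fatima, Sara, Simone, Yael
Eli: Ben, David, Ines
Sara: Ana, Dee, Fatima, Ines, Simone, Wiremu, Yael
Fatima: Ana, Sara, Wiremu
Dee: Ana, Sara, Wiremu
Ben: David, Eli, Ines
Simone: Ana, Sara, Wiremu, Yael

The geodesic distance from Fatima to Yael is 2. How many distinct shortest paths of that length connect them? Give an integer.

3

The shortest distance is 2. The length-2 paths are: Fatima–Wiremu–Yael; Fatima–Ana–Yael; Fatima–Sara–Yael.
That gives 3 distinct shortest paths.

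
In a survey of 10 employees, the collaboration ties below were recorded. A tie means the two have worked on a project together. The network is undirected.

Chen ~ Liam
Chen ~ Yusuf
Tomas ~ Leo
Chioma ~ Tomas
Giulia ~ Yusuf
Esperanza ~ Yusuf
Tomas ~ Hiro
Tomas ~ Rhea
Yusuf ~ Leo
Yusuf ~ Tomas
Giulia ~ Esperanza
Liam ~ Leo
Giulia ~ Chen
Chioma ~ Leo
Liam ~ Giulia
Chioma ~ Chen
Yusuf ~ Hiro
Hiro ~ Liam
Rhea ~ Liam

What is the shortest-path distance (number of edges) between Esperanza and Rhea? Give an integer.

One shortest route is Esperanza – Giulia – Liam – Rhea, which uses 3 edges, and at distance 2 from Esperanza we only reach {Chen, Hiro, Leo, Liam, Tomas}, which does not include Rhea. So d(Esperanza,Rhea) = 3.

3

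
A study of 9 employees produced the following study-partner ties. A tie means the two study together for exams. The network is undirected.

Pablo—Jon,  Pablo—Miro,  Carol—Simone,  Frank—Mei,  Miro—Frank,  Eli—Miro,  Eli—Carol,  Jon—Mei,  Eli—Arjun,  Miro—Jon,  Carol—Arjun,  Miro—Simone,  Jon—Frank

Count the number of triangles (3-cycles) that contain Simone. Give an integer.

0

Simone's neighbors are Carol and Miro, but none of them are tied to each other, so no triangle contains Simone.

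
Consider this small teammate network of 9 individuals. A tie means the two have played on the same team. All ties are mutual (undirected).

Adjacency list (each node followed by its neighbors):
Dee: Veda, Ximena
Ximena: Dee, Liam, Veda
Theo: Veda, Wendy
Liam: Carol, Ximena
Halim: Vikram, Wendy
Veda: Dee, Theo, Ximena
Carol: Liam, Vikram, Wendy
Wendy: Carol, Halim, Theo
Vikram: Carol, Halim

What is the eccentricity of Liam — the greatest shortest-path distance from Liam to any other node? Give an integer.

Distances from Liam: Carol:1, Dee:2, Halim:3, Theo:3, Veda:2, Vikram:2, Wendy:2, Ximena:1.
The largest is 3 (to Theo and Halim), so the eccentricity of Liam is 3.

3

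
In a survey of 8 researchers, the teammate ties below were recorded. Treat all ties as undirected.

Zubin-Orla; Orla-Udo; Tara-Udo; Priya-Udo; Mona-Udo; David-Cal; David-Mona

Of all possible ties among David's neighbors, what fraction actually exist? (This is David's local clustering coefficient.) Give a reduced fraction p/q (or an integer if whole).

0

David's neighbors: Cal and Mona (k = 2).
Possible neighbor pairs: C(2,2) = 1. Edges among them: none → e = 0.
Clustering(David) = 0/1.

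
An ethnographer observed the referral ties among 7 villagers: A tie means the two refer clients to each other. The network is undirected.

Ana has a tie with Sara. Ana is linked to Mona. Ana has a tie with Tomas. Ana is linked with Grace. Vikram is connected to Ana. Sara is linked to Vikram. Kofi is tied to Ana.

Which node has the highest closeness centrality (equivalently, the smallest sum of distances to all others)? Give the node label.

Farness (sum of distances to all others) for each node — Ana:6, Grace:11, Kofi:11, Mona:11, Sara:10, Tomas:11, Vikram:10.
The smallest farness is 6, for Ana, so Ana has the highest closeness.

Ana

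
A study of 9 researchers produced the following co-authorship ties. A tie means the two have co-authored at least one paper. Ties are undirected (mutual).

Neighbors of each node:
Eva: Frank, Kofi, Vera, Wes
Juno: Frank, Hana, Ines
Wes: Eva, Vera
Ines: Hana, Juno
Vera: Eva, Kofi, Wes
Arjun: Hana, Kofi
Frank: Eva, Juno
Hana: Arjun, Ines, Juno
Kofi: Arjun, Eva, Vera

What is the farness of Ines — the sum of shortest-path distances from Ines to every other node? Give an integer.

20

Distances from Ines: Arjun:2, Eva:3, Frank:2, Hana:1, Juno:1, Kofi:3, Vera:4, Wes:4.
Sum = 2 + 3 + 2 + 1 + 1 + 3 + 4 + 4 = 20.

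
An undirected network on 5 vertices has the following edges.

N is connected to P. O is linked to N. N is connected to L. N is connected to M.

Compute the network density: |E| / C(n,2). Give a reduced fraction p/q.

There are 4 edges and 5 nodes, so the maximum possible is C(5,2) = 10.
Density = 4/10 = 2/5.

2/5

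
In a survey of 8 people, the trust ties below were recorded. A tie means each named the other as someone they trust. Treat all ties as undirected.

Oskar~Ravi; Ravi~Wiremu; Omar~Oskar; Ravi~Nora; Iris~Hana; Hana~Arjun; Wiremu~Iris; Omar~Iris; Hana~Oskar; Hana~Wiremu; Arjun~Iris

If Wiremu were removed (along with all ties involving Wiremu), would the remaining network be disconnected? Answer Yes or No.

Even without Wiremu, every remaining node can still reach every other (the residual graph is connected), so Wiremu is not a cut vertex.

No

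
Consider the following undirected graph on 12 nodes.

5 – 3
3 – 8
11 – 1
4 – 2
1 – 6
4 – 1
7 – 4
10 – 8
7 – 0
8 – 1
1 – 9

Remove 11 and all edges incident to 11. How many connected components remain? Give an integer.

11's neighbors (1) remain reachable from one another through other ties, so the rest of the network stays in one piece.

1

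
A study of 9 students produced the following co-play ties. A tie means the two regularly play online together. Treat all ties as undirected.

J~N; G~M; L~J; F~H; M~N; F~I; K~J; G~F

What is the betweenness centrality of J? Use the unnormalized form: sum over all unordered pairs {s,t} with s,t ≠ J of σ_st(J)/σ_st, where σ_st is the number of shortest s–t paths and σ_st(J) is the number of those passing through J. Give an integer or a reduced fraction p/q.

13

Pairs whose geodesics pass through J — N–L: 1; N–K: 1; M–L: 1; M–K: 1; I–L: 1; I–K: 1; G–L: 1; G–K: 1; L–F: 1; L–K: 1; L–H: 1; F–K: 1; K–H: 1.
All other pairs contribute 0.
Summing the contributions gives betweenness(J) = 13.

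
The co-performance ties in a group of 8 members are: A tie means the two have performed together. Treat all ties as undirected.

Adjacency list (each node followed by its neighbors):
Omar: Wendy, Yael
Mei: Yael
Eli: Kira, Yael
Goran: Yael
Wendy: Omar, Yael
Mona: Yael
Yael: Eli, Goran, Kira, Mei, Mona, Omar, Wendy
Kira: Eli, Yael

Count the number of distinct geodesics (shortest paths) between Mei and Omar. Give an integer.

The shortest distance is 2, and the only length-2 path is Mei–Yael–Omar. So there is exactly 1 shortest path.

1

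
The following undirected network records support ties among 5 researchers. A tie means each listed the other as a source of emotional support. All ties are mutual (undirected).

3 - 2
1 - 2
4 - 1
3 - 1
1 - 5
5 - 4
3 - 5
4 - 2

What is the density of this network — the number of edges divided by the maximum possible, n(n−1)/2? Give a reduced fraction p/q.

There are 8 edges and 5 nodes, so the maximum possible is C(5,2) = 10.
Density = 8/10 = 4/5.

4/5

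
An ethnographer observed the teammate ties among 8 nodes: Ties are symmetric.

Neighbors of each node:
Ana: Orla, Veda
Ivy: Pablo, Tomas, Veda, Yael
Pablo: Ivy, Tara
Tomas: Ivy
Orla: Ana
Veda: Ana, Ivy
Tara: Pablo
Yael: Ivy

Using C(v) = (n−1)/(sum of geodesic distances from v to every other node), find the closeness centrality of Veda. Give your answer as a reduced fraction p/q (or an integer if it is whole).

Distances from Veda: Ana:1, Ivy:1, Orla:2, Pablo:2, Tara:3, Tomas:2, Yael:2. Sum = 13.
n = 8, so closeness = 7/13.

7/13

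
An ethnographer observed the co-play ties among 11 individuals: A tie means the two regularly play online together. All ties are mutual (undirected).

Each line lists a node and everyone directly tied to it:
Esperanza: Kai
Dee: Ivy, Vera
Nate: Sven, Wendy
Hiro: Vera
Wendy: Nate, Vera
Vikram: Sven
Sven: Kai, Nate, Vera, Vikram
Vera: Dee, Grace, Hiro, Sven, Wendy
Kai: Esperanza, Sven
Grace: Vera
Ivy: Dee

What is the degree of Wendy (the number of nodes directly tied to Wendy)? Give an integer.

Wendy is directly tied to Nate and Vera. That is 2 neighbors, so the degree of Wendy is 2.

2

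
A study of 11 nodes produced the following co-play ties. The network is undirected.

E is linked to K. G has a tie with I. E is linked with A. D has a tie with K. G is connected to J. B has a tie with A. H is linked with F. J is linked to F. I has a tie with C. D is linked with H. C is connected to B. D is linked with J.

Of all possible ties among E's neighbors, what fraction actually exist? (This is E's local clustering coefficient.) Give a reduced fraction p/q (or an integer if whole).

E's neighbors: A and K (k = 2).
Possible neighbor pairs: C(2,2) = 1. Edges among them: none → e = 0.
Clustering(E) = 0/1.

0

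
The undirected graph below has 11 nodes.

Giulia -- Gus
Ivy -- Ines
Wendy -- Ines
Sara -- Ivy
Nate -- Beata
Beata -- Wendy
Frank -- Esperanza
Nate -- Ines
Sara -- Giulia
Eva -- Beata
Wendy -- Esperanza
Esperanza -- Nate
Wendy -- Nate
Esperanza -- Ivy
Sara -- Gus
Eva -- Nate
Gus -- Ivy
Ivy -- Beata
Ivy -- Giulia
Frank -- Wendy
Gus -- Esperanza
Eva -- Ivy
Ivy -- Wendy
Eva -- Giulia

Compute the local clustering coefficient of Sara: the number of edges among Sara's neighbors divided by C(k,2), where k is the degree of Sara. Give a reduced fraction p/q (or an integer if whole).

1

Sara's neighbors: Giulia, Gus, and Ivy (k = 3).
Possible neighbor pairs: C(3,2) = 3. Edges among them: Giulia–Gus, Giulia–Ivy, Gus–Ivy → e = 3.
Clustering(Sara) = 3/3 = 1.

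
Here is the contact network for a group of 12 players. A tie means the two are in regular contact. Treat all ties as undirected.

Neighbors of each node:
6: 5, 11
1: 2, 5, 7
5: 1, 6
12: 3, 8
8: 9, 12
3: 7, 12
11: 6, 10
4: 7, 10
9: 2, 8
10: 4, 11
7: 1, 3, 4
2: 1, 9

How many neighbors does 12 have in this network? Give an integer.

2

12 is directly tied to 3 and 8. That is 2 neighbors, so the degree of 12 is 2.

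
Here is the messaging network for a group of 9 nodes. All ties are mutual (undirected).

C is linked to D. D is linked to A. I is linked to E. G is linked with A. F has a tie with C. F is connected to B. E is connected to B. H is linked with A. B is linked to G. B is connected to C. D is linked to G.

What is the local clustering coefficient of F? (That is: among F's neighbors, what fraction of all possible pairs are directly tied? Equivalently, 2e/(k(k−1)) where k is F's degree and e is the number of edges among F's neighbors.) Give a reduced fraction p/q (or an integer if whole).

1

F's neighbors: B and C (k = 2).
Possible neighbor pairs: C(2,2) = 1. Edges among them: B–C → e = 1.
Clustering(F) = 1/1.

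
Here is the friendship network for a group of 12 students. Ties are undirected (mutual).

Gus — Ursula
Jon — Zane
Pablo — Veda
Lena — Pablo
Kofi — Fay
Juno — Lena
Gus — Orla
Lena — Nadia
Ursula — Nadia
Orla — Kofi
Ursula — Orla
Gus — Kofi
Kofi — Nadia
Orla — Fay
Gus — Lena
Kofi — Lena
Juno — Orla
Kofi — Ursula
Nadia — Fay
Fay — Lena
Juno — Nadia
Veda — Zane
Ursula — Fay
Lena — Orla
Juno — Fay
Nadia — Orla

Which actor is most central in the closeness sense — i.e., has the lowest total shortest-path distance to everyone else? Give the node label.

Lena

Farness (sum of distances to all others) for each node — Fay:22, Gus:24, Jon:46, Juno:24, Kofi:22, Lena:18, Nadia:22, Orla:21, Pablo:22, Ursula:27, Veda:28, Zane:36.
The smallest farness is 18, for Lena, so Lena has the highest closeness.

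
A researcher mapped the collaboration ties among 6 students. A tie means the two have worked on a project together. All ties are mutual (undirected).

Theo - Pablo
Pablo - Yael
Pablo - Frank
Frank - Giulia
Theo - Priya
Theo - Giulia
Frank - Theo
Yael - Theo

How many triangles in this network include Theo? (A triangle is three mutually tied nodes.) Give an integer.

3

Theo's neighbors: Frank, Giulia, Pablo, Priya, and Yael.
Neighbor pairs that are themselves tied: Theo–Frank–Giulia; Theo–Frank–Pablo; Theo–Pablo–Yael. Each forms one triangle with Theo, for 3 in total.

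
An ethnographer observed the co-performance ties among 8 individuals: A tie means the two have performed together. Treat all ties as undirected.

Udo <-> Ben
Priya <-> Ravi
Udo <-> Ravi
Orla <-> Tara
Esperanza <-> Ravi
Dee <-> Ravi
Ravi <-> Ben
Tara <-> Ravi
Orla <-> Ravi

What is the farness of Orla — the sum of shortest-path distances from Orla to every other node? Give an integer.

12

Distances from Orla: Ben:2, Dee:2, Esperanza:2, Priya:2, Ravi:1, Tara:1, Udo:2.
Sum = 2 + 2 + 2 + 2 + 1 + 1 + 2 = 12.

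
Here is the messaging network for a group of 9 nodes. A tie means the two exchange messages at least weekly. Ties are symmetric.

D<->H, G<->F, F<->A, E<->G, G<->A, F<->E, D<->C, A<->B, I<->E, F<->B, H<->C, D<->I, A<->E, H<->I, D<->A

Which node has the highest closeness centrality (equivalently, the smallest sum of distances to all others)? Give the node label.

Farness (sum of distances to all others) for each node — A:11, B:17, C:18, D:12, E:13, F:14, G:15, H:16, I:14.
The smallest farness is 11, for A, so A has the highest closeness.

A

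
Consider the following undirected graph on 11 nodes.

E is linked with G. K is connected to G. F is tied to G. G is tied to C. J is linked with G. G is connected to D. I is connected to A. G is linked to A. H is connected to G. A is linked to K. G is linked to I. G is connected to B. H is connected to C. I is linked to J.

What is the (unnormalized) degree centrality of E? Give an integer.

1

E is directly tied to G. That is 1 neighbor, so the degree of E is 1.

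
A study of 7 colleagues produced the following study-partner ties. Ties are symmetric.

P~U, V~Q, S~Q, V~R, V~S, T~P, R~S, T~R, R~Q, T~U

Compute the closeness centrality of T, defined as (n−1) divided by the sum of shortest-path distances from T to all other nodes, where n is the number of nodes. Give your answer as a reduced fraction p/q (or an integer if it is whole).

Distances from T: P:1, Q:2, R:1, S:2, U:1, V:2. Sum = 9.
n = 7, so closeness = 6/9 = 2/3.

2/3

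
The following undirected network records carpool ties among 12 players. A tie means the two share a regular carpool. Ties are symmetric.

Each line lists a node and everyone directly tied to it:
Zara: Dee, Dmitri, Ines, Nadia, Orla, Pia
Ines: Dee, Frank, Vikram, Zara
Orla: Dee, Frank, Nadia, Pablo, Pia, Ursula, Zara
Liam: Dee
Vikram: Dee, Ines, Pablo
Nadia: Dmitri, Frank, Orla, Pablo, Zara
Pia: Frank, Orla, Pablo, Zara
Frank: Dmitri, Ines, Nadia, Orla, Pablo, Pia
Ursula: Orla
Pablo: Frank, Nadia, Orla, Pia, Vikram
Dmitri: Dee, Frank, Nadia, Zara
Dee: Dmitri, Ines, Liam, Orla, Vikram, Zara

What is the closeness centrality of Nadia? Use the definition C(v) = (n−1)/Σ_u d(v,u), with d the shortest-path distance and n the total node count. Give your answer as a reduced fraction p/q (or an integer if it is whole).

Distances from Nadia: Dee:2, Dmitri:1, Frank:1, Ines:2, Liam:3, Orla:1, Pablo:1, Pia:2, Ursula:2, Vikram:2, Zara:1. Sum = 18.
n = 12, so closeness = 11/18.

11/18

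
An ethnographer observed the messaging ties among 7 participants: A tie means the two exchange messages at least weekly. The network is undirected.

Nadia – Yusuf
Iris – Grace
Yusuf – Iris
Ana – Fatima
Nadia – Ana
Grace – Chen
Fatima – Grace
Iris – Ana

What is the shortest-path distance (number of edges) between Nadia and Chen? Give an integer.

One shortest route is Nadia – Yusuf – Iris – Grace – Chen, which uses 4 edges, and at distance 3 from Nadia we only reach {Grace}, which does not include Chen. So d(Nadia,Chen) = 4.

4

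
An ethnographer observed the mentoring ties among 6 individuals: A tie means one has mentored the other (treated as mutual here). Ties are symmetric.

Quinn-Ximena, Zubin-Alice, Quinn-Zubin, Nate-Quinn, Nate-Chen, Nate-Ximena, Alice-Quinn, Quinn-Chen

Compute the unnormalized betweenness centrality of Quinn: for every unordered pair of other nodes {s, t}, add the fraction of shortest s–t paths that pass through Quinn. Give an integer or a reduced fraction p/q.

13/2

Pairs whose geodesics pass through Quinn — Alice–Chen: 1; Alice–Nate: 1; Alice–Ximena: 1; Chen–Zubin: 1; Chen–Ximena: 1/2; Zubin–Nate: 1; Zubin–Ximena: 1.
All other pairs contribute 0.
Summing the contributions gives betweenness(Quinn) = 13/2.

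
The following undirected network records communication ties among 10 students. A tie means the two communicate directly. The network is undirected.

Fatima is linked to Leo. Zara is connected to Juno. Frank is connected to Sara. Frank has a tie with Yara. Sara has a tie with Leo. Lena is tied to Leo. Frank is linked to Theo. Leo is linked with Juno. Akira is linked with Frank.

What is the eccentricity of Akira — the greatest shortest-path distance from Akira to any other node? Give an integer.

5

Distances from Akira: Fatima:4, Frank:1, Juno:4, Lena:4, Leo:3, Sara:2, Theo:2, Yara:2, Zara:5.
The largest is 5 (to Zara), so the eccentricity of Akira is 5.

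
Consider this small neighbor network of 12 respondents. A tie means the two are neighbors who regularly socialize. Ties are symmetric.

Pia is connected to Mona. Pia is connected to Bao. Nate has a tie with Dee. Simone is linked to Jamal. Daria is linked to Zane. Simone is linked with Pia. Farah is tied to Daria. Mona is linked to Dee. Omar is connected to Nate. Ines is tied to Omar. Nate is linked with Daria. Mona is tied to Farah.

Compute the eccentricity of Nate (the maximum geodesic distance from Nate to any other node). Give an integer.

Distances from Nate: Bao:4, Daria:1, Dee:1, Farah:2, Ines:2, Jamal:5, Mona:2, Omar:1, Pia:3, Simone:4, Zane:2.
The largest is 5 (to Jamal), so the eccentricity of Nate is 5.

5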